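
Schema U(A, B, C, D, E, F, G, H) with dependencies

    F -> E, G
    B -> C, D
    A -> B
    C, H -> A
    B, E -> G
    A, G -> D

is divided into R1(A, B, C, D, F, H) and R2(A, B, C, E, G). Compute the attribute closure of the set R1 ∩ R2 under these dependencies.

A, B, C, D

R1 ∩ R2 = {A, B, C}.
B → C, D applies, adding D
Closure: {A, B, C, D}.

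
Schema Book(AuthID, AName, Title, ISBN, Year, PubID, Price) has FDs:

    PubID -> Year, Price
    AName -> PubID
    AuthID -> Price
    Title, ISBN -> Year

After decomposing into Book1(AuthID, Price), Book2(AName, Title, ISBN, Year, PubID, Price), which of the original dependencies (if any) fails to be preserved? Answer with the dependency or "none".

PubID → Year, Price lies within Book2.
AName → PubID lies within Book2.
AuthID → Price lies within Book1.
Title, ISBN → Year lies within Book2.
Every dependency is enforceable on the fragments, so the decomposition is dependency-preserving.

none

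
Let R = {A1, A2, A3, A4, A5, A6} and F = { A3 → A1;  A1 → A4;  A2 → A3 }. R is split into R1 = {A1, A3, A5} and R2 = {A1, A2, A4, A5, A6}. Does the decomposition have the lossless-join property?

No

Common attributes: R1 ∩ R2 = {A1, A5}.
Closure of {A1, A5}: A1 → A4 applies, adding A4. So (A1, A5)⁺ = {A1, A4, A5}.
The closure contains neither all of R1 = {A1, A3, A5} nor all of R2 = {A1, A2, A4, A5, A6}, so the common attributes are not a superkey of either fragment. The join is lossy.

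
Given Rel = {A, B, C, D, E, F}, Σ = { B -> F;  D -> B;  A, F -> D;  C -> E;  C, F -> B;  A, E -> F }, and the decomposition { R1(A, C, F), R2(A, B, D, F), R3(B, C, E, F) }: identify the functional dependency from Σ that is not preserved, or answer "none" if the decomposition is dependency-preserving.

Check A, E → F: no single fragment contains all of {A, E, F}, and the restricted closure of {A, E} across the fragments never reaches {F}.
B → F is preserved.
D → B is preserved.
A, F → D is preserved.
C → E is preserved.
C, F → B is preserved.

A, E -> F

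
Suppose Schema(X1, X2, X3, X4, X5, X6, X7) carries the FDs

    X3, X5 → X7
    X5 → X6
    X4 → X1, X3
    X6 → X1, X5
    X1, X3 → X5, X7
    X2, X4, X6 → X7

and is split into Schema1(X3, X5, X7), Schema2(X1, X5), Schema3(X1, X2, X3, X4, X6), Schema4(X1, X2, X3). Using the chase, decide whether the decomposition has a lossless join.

Yes

Chase test. Columns are X1, X2, X3, X4, X5, X6, X7; row i has aⱼ where attribute j ∈ Schemai, else bᵢⱼ.
Initial tableau (one row per fragment):
  row 1: b11 b12 a3 b14 a5 b16 a7
  row 2: a1 b22 b23 b24 a5 b26 b27
  row 3: a1 a2 a3 a4 b35 a6 b37
  row 4: a1 a2 a3 b44 b45 b46 b47
Rows 1 and 2 agree on X5; apply X5→X6 and equate their X6 entries.
Rows 1 and 2 agree on X6; apply X6→X1, X5 and equate their X1, X5 entries.
Rows 1 and 3 agree on X1, X3; apply X1, X3→X5, X7 and equate their X5, X7 entries.
Rows 1 and 4 agree on X1, X3; apply X1, X3→X5, X7 and equate their X5, X7 entries.
Rows 1 and 3 agree on X5; apply X5→X6 and equate their X6 entries.
Rows 1 and 4 agree on X5; apply X5→X6 and equate their X6 entries.
Row 3 is now all distinguished symbols — the join is lossless.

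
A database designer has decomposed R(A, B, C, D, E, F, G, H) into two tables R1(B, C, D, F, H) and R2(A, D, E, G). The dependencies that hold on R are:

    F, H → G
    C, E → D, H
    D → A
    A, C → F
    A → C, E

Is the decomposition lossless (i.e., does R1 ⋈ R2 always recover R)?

Common attributes: R1 ∩ R2 = {D}.
Closure of {D}: D → A applies, adding A; A → C, E applies, adding C, E; C, E → D, H applies, adding H; A, C → F applies, adding F; F, H → G applies, adding G. So (D)⁺ = {A, C, D, E, F, G, H}.
This closure contains every attribute of R2, so R1 ∩ R2 → R2. The join is lossless.

Yes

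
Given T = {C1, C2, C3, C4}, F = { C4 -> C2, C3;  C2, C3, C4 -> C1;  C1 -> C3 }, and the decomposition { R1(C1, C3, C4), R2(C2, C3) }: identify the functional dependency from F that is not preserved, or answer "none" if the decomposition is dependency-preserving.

C4 -> C2, C3

Check C4 → C2, C3: no single fragment contains all of {C2, C3, C4}, and the restricted closure of {C4} across the fragments never reaches {C2, C3}.
C2, C3, C4 → C1 is preserved.
C1 → C3 is preserved.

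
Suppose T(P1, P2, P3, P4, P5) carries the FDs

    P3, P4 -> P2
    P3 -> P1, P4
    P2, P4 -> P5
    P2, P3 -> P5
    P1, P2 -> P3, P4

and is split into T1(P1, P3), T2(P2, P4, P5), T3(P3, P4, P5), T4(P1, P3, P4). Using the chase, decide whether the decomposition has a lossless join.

No

Chase test. Columns are P1, P2, P3, P4, P5; row i has aⱼ where attribute j ∈ Ti, else bᵢⱼ.
Initial tableau (one row per fragment):
  row 1: a1 b12 a3 b14 b15
  row 2: b21 a2 b23 a4 a5
  row 3: b31 b32 a3 a4 a5
  row 4: a1 b42 a3 a4 b45
Rows 3 and 4 agree on P3, P4; apply P3, P4→P2 and equate their P2 entries.
Rows 1 and 3 agree on P3; apply P3→P1, P4 and equate their P1, P4 entries.
Rows 3 and 4 agree on P2, P4; apply P2, P4→P5 and equate their P5 entries.
Rows 1 and 3 agree on P3, P4; apply P3, P4→P2 and equate their P2 entries.
Rows 1 and 3 agree on P2, P4; apply P2, P4→P5 and equate their P5 entries.
No row becomes fully distinguished — the join is lossy.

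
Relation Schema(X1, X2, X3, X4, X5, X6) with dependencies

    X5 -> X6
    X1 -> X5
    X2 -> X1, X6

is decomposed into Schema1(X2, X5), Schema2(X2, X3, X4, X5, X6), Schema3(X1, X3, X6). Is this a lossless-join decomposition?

Chase test. Columns are X1, X2, X3, X4, X5, X6; row i has aⱼ where attribute j ∈ Schemai, else bᵢⱼ.
Initial tableau (one row per fragment):
  row 1: b11 a2 b13 b14 a5 b16
  row 2: b21 a2 a3 a4 a5 a6
  row 3: a1 b32 a3 b34 b35 a6
Rows 1 and 2 agree on X5; apply X5→X6 and equate their X6 entries.
Rows 1 and 2 agree on X2; apply X2→X1, X6 and equate their X1, X6 entries.
No row becomes fully distinguished — the join is lossy.

No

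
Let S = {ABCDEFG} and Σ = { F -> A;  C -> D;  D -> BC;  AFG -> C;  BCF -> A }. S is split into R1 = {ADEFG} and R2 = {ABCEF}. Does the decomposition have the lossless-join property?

Common attributes: R1 ∩ R2 = {AEF}.
No dependency enlarges {AEF}, so (AEF)⁺ = {AEF}.
The closure contains neither all of R1 = {ADEFG} nor all of R2 = {ABCEF}, so the common attributes are not a superkey of either fragment. The join is lossy.

No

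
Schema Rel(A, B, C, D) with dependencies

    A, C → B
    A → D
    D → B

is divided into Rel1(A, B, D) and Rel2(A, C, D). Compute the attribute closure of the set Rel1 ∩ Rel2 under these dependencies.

A, B, D

Rel1 ∩ Rel2 = {A, D}.
D → B applies, adding B
Closure: {A, B, D}.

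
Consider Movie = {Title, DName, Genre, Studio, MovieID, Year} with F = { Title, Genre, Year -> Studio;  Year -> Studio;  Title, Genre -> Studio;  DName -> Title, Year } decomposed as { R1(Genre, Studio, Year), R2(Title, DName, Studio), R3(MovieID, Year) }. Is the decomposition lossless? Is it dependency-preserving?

Lossless test (chase): Rows 1 and 3 agree on Year; apply Year→Studio and equate their Studio entries. No row becomes fully distinguished — the join is lossy.
Dependency preservation: the restricted closure of {Title, Genre} across the fragments never reaches {Studio}, so Title, Genre → Studio cannot be enforced without a join — not preserved.

lossy and not dependency-preserving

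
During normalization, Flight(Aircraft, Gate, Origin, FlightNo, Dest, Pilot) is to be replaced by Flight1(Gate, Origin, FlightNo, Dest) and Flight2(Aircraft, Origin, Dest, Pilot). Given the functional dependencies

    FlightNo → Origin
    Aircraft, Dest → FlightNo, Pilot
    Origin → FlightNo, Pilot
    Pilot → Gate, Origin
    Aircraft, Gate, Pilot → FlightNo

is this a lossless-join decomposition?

Common attributes: Flight1 ∩ Flight2 = {Origin, Dest}.
Closure of {Origin, Dest}: Origin → FlightNo, Pilot applies, adding FlightNo, Pilot; Pilot → Gate, Origin applies, adding Gate. So (Origin, Dest)⁺ = {Gate, Origin, FlightNo, Dest, Pilot}.
This closure contains every attribute of Flight1, so Flight1 ∩ Flight2 → Flight1. The join is lossless.

Yes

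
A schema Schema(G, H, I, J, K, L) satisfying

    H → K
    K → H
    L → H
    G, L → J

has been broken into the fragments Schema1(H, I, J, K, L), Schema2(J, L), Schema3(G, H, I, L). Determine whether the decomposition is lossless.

No

Chase test. Columns are G, H, I, J, K, L; row i has aⱼ where attribute j ∈ Schemai, else bᵢⱼ.
Initial tableau (one row per fragment):
  row 1: b11 a2 a3 a4 a5 a6
  row 2: b21 b22 b23 a4 b25 a6
  row 3: a1 a2 a3 b34 b35 a6
Rows 1 and 3 agree on H; apply H→K and equate their K entries.
Rows 1 and 2 agree on L; apply L→H and equate their H entries.
Rows 1 and 2 agree on H; apply H→K and equate their K entries.
No row becomes fully distinguished — the join is lossy.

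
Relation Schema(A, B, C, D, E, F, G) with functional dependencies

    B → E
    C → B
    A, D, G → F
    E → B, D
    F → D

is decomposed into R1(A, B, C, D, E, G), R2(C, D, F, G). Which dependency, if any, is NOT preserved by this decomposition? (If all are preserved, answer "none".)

Check A, D, G → F: no single fragment contains all of {A, D, F, G}, and the restricted closure of {A, D, G} across the fragments never reaches {F}.
B → E is preserved.
C → B is preserved.
E → B, D is preserved.
F → D is preserved.

A, D, G → F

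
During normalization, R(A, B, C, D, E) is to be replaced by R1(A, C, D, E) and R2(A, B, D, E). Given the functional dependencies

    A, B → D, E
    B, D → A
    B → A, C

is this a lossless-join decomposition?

Common attributes: R1 ∩ R2 = {A, D, E}.
No dependency enlarges {A, D, E}, so (A, D, E)⁺ = {A, D, E}.
The closure contains neither all of R1 = {A, C, D, E} nor all of R2 = {A, B, D, E}, so the common attributes are not a superkey of either fragment. The join is lossy.

No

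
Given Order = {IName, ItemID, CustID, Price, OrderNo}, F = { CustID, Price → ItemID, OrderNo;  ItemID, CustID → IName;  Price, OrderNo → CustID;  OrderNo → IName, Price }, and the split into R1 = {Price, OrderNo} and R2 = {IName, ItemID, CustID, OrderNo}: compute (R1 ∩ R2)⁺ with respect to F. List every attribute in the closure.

R1 ∩ R2 = {OrderNo}.
OrderNo → IName, Price applies, adding IName, Price
Price, OrderNo → CustID applies, adding CustID
CustID, Price → ItemID, OrderNo applies, adding ItemID
Closure: {IName, ItemID, CustID, Price, OrderNo}.

IName, ItemID, CustID, Price, OrderNo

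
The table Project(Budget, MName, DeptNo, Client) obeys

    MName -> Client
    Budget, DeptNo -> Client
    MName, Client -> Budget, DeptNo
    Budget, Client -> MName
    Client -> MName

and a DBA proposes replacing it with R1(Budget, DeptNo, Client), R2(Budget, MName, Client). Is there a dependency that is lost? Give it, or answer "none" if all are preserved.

none

MName → Client lies within R2.
Budget, DeptNo → Client lies within R1.
MName, Client → Budget, DeptNo: restricted closure across fragments reaches Budget, DeptNo.
Budget, Client → MName lies within R2.
Client → MName lies within R2.
Every dependency is enforceable on the fragments, so the decomposition is dependency-preserving.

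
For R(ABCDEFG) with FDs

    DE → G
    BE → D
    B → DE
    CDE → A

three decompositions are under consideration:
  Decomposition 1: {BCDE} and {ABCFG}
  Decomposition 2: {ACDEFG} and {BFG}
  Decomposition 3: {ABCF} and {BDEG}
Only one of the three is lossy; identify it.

Decomposition 2

Decomposition 1: common = {BC}, closure = {ABCDEG} → lossless.
Decomposition 2: common = {FG}, closure = {FG} → lossy.
Decomposition 3: common = {B}, closure = {BDEG} → lossless.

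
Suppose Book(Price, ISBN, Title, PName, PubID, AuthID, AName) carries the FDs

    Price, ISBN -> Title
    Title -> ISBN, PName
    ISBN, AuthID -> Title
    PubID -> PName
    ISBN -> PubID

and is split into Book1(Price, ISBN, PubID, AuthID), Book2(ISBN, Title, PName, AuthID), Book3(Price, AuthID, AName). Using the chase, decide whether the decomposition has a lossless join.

No

Chase test. Columns are Price, ISBN, Title, PName, PubID, AuthID, AName; row i has aⱼ where attribute j ∈ Booki, else bᵢⱼ.
Initial tableau (one row per fragment):
  row 1: a1 a2 b13 b14 a5 a6 b17
  row 2: b21 a2 a3 a4 b25 a6 b27
  row 3: a1 b32 b33 b34 b35 a6 a7
Rows 1 and 2 agree on ISBN, AuthID; apply ISBN, AuthID→Title and equate their Title entries.
Rows 1 and 2 agree on ISBN; apply ISBN→PubID and equate their PubID entries.
Rows 1 and 2 agree on Title; apply Title→ISBN, PName and equate their ISBN, PName entries.
No row becomes fully distinguished — the join is lossy.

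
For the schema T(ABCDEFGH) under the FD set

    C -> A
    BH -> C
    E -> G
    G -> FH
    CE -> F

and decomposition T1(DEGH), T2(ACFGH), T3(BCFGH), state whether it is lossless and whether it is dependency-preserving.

Lossless test (chase): Rows 2 and 3 agree on C; apply C→A and equate their A entries. Rows 1 and 2 agree on G; apply G→FH and equate their FH entries. No row becomes fully distinguished — the join is lossy.
Dependency preservation: CE → F is not contained in any single fragment, but the restricted closure of its left-hand side across the fragments still reaches the right-hand side; the remaining FDs each lie inside some fragment. All dependencies are preserved.

lossy but dependency-preserving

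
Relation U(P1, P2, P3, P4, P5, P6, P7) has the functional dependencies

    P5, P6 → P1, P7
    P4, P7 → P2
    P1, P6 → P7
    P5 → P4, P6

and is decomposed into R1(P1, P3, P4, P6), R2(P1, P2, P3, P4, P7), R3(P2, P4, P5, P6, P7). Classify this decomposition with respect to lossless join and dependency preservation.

lossy and not dependency-preserving

Lossless test (chase): applying each FD to every pair of rows produces no changes in the tableau, so no row becomes fully distinguished — the join is lossy.
Dependency preservation: the restricted closure of {P5, P6} across the fragments never reaches {P1, P7}, so P5, P6 → P1, P7 cannot be enforced without a join — not preserved.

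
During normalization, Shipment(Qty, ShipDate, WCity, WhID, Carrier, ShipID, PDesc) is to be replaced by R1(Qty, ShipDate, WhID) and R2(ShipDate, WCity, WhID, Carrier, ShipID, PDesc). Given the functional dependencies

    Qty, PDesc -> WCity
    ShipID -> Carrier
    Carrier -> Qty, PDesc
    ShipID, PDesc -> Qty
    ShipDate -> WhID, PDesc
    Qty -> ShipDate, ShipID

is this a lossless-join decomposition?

No

Common attributes: R1 ∩ R2 = {ShipDate, WhID}.
Closure of {ShipDate, WhID}: ShipDate → WhID, PDesc applies, adding PDesc. So (ShipDate, WhID)⁺ = {ShipDate, WhID, PDesc}.
The closure contains neither all of R1 = {Qty, ShipDate, WhID} nor all of R2 = {ShipDate, WCity, WhID, Carrier, ShipID, PDesc}, so the common attributes are not a superkey of either fragment. The join is lossy.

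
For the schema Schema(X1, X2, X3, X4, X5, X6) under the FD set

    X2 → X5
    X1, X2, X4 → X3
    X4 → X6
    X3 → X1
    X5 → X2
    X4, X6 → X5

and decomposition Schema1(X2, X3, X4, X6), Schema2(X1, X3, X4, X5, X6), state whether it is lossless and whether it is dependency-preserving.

lossless but not dependency-preserving

Lossless test: (X3, X4, X6)⁺ = {X1, X2, X3, X4, X5, X6}, which contains all of one fragment — lossless.
Dependency preservation: the restricted closure of {X2} across the fragments never reaches {X5}, so X2 → X5 cannot be enforced without a join — not preserved.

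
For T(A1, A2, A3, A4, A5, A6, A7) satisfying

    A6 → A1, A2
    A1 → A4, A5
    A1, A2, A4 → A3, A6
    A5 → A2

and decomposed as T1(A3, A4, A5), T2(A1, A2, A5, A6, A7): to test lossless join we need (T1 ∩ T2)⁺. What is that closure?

A2, A5

T1 ∩ T2 = {A5}.
A5 → A2 applies, adding A2
Closure: {A2, A5}.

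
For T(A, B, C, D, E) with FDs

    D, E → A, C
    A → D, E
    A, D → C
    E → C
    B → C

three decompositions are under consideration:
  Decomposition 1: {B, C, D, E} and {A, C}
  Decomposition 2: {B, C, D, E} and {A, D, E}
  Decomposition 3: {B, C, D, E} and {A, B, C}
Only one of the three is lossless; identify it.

Decomposition 2

Decomposition 1: common = {C}, closure = {C} → lossy.
Decomposition 2: common = {D, E}, closure = {A, C, D, E} → lossless.
Decomposition 3: common = {B, C}, closure = {B, C} → lossy.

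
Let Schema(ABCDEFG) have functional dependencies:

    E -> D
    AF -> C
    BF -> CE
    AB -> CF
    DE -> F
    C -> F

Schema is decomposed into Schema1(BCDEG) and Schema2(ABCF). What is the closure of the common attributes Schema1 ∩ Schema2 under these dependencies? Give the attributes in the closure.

BCDEF

Schema1 ∩ Schema2 = {BC}.
C → F applies, adding F
BF → CE applies, adding E
E → D applies, adding D
Closure: {BCDEF}.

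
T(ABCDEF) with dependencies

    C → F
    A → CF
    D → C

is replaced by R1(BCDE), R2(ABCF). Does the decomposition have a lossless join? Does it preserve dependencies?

Lossless test: (BC)⁺ = {BCF}, which is a superkey of neither fragment — lossy.
Dependency preservation: every FD's attributes lie within a single fragment, so each can be enforced locally — preserved.

lossy but dependency-preserving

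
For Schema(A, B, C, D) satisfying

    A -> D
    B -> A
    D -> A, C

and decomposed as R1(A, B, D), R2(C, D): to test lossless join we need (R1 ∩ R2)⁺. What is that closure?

R1 ∩ R2 = {D}.
D → A, C applies, adding A, C
Closure: {A, C, D}.

A, C, D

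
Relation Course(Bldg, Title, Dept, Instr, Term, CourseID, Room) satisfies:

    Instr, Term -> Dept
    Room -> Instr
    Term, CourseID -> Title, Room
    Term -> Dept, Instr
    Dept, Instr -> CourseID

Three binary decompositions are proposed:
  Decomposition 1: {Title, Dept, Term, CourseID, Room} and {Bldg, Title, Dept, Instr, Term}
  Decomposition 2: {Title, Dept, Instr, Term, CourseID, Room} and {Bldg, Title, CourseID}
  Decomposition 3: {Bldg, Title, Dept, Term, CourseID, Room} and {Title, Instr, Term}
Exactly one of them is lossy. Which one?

Decomposition 2

Decomposition 1: common = {Title, Dept, Term}, closure = {Title, Dept, Instr, Term, CourseID, Room} → lossless.
Decomposition 2: common = {Title, CourseID}, closure = {Title, CourseID} → lossy.
Decomposition 3: common = {Title, Term}, closure = {Title, Dept, Instr, Term, CourseID, Room} → lossless.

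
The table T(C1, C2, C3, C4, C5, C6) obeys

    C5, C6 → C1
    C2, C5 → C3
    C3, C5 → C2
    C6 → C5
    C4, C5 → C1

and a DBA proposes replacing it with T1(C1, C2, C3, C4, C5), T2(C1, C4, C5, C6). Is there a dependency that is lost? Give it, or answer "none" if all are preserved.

C5, C6 → C1 lies within T2.
C2, C5 → C3 lies within T1.
C3, C5 → C2 lies within T1.
C6 → C5 lies within T2.
C4, C5 → C1 lies within T1.
Every dependency is enforceable on the fragments, so the decomposition is dependency-preserving.

none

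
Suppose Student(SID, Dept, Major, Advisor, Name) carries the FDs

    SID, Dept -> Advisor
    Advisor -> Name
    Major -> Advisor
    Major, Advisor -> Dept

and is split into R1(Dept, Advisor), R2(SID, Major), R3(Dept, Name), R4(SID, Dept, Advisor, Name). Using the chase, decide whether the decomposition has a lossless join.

No

Chase test. Columns are SID, Dept, Major, Advisor, Name; row i has aⱼ where attribute j ∈ Ri, else bᵢⱼ.
Initial tableau (one row per fragment):
  row 1: b11 a2 b13 a4 b15
  row 2: a1 b22 a3 b24 b25
  row 3: b31 a2 b33 b34 a5
  row 4: a1 a2 b43 a4 a5
Rows 1 and 4 agree on Advisor; apply Advisor→Name and equate their Name entries.
No row becomes fully distinguished — the join is lossy.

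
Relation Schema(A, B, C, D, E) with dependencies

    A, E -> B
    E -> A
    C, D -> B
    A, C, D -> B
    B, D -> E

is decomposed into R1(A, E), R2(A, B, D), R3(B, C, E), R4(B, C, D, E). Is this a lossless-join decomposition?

Chase test. Columns are A, B, C, D, E; row i has aⱼ where attribute j ∈ Ri, else bᵢⱼ.
Initial tableau (one row per fragment):
  row 1: a1 b12 b13 b14 a5
  row 2: a1 a2 b23 a4 b25
  row 3: b31 a2 a3 b34 a5
  row 4: b41 a2 a3 a4 a5
Rows 1 and 3 agree on E; apply E→A and equate their A entries.
Rows 1 and 4 agree on E; apply E→A and equate their A entries.
Rows 2 and 4 agree on B, D; apply B, D→E and equate their E entries.
Rows 1 and 2 agree on A, E; apply A, E→B and equate their B entries.
Row 4 is now all distinguished symbols — the join is lossless.

Yes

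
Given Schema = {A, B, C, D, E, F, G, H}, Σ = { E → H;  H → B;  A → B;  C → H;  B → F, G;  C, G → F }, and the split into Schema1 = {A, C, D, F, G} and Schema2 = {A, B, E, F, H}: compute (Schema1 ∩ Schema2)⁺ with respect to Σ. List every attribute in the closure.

A, B, F, G

Schema1 ∩ Schema2 = {A, F}.
A → B applies, adding B
B → F, G applies, adding G
Closure: {A, B, F, G}.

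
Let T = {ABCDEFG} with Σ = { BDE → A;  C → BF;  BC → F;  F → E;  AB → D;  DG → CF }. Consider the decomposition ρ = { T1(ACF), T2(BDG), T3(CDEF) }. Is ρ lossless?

Chase test. Columns are ABCDEFG; row i has aⱼ where attribute j ∈ Ti, else bᵢⱼ.
Initial tableau (one row per fragment):
  row 1: a1 b12 a3 b14 b15 a6 b17
  row 2: b21 a2 b23 a4 b25 b26 a7
  row 3: b31 b32 a3 a4 a5 a6 b37
Rows 1 and 3 agree on C; apply C→BF and equate their BF entries.
Rows 1 and 3 agree on F; apply F→E and equate their E entries.
No row becomes fully distinguished — the join is lossy.

No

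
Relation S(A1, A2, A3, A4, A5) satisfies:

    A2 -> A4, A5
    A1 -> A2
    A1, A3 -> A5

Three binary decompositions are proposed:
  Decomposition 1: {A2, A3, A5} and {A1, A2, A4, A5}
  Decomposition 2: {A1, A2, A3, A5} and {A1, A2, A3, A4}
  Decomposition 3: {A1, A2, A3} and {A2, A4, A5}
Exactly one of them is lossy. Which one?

Decomposition 1

Decomposition 1: common = {A2, A5}, closure = {A2, A4, A5} → lossy.
Decomposition 2: common = {A1, A2, A3}, closure = {A1, A2, A3, A4, A5} → lossless.
Decomposition 3: common = {A2}, closure = {A2, A4, A5} → lossless.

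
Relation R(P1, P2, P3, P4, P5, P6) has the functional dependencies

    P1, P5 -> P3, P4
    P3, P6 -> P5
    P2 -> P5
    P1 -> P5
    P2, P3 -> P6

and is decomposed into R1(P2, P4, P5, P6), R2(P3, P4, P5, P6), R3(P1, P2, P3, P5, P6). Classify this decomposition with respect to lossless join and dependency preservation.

Lossless test (chase): applying each FD to every pair of rows produces no changes in the tableau, so no row becomes fully distinguished — the join is lossy.
Dependency preservation: the restricted closure of {P1, P5} across the fragments never reaches {P3, P4}, so P1, P5 → P3, P4 cannot be enforced without a join — not preserved.

lossy and not dependency-preserving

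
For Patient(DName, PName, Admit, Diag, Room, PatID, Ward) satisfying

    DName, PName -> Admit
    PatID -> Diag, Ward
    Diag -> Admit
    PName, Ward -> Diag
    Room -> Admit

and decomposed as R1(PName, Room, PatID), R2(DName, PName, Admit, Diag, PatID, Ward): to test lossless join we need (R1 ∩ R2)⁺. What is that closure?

R1 ∩ R2 = {PName, PatID}.
PatID → Diag, Ward applies, adding Diag, Ward
Diag → Admit applies, adding Admit
Closure: {PName, Admit, Diag, PatID, Ward}.

PName, Admit, Diag, PatID, Ward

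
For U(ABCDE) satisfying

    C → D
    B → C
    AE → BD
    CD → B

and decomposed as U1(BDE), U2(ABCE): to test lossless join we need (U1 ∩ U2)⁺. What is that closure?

BCDE

U1 ∩ U2 = {BE}.
B → C applies, adding C
C → D applies, adding D
Closure: {BCDE}.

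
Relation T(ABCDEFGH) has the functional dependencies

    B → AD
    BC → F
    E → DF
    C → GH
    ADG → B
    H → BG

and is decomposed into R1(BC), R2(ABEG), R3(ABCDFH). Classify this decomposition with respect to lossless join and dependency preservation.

lossy and not dependency-preserving

Lossless test (chase): Rows 1 and 2 agree on B; apply B→AD and equate their AD entries. Rows 1 and 3 agree on B; apply B→AD and equate their AD entries. Rows 1 and 3 agree on BC; apply BC→F and equate their F entries. Rows 1 and 3 agree on C; apply C→GH and equate their GH entries. No row becomes fully distinguished — the join is lossy.
Dependency preservation: the restricted closure of {E} across the fragments never reaches {DF}, so E → DF cannot be enforced without a join — not preserved.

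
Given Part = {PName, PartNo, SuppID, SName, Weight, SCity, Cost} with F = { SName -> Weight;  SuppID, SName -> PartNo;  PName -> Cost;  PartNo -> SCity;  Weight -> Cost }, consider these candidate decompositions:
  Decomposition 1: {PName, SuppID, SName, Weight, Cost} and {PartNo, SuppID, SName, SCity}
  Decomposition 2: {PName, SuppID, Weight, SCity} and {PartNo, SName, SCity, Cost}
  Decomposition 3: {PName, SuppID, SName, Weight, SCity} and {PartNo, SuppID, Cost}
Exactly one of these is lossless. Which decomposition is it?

Decomposition 1

Decomposition 1: common = {SuppID, SName}, closure = {PartNo, SuppID, SName, Weight, SCity, Cost} → lossless.
Decomposition 2: common = {SCity}, closure = {SCity} → lossy.
Decomposition 3: common = {SuppID}, closure = {SuppID} → lossy.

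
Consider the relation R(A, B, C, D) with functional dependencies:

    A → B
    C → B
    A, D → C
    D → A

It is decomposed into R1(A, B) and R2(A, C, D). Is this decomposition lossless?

Common attributes: R1 ∩ R2 = {A}.
Closure of {A}: A → B applies, adding B. So (A)⁺ = {A, B}.
This closure contains every attribute of R1, so R1 ∩ R2 → R1. The join is lossless.

Yes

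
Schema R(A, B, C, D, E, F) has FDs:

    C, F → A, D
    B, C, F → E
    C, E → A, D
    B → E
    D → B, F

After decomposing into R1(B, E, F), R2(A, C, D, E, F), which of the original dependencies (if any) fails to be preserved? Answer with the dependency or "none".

D → B, F

Check D → B, F: no single fragment contains all of {B, D, F}, and the restricted closure of {D} across the fragments never reaches {B, F}.
C, F → A, D is preserved.
B, C, F → E is preserved.
C, E → A, D is preserved.
B → E is preserved.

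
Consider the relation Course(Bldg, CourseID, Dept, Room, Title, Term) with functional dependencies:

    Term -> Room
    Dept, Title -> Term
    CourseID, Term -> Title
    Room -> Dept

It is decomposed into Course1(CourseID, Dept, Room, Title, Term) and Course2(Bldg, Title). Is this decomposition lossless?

No

Common attributes: Course1 ∩ Course2 = {Title}.
No dependency enlarges {Title}, so (Title)⁺ = {Title}.
The closure contains neither all of Course1 = {CourseID, Dept, Room, Title, Term} nor all of Course2 = {Bldg, Title}, so the common attributes are not a superkey of either fragment. The join is lossy.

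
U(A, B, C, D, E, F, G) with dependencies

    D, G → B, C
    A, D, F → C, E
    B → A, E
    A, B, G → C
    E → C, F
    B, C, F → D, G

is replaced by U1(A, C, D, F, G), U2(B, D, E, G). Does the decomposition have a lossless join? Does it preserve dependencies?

lossless but not dependency-preserving

Lossless test: (D, G)⁺ = {A, B, C, D, E, F, G}, which contains all of one fragment — lossless.
Dependency preservation: the restricted closure of {A, D, F} across the fragments never reaches {C, E}, so A, D, F → C, E cannot be enforced without a join — not preserved.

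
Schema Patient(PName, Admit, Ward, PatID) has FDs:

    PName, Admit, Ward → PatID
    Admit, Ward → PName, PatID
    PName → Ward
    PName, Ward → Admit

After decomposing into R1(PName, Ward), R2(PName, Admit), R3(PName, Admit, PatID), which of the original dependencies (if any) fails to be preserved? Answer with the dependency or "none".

Admit, Ward → PName, PatID

Check Admit, Ward → PName, PatID: no single fragment contains all of {PName, Admit, Ward, PatID}, and the restricted closure of {Admit, Ward} across the fragments never reaches {PName, PatID}.
PName, Admit, Ward → PatID is preserved.
PName → Ward is preserved.
PName, Ward → Admit is preserved.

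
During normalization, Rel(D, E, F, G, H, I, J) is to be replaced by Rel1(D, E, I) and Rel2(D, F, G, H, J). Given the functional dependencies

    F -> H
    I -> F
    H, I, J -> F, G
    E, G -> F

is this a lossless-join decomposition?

Common attributes: Rel1 ∩ Rel2 = {D}.
No dependency enlarges {D}, so (D)⁺ = {D}.
The closure contains neither all of Rel1 = {D, E, I} nor all of Rel2 = {D, F, G, H, J}, so the common attributes are not a superkey of either fragment. The join is lossy.

No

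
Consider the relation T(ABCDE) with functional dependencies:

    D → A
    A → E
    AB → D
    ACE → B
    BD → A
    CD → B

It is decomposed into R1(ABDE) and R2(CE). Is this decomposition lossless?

Common attributes: R1 ∩ R2 = {E}.
No dependency enlarges {E}, so (E)⁺ = {E}.
The closure contains neither all of R1 = {ABDE} nor all of R2 = {CE}, so the common attributes are not a superkey of either fragment. The join is lossy.

No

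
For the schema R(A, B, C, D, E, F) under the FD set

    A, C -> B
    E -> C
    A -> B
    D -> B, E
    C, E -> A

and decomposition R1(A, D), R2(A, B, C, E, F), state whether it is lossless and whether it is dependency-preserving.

lossy and not dependency-preserving

Lossless test: (A)⁺ = {A, B}, which is a superkey of neither fragment — lossy.
Dependency preservation: the restricted closure of {D} across the fragments never reaches {B, E}, so D → B, E cannot be enforced without a join — not preserved.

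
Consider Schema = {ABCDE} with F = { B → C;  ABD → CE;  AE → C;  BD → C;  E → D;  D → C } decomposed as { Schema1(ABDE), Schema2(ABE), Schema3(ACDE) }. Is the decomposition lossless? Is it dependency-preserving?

lossless but not dependency-preserving

Lossless test (chase): Rows 1 and 2 agree on B; apply B→C and equate their C entries. Rows 1 and 3 agree on AE; apply AE→C and equate their C entries. Rows 1 and 2 agree on E; apply E→D and equate their D entries. Row 1 is now all distinguished symbols — the join is lossless.
Dependency preservation: the restricted closure of {B} across the fragments never reaches {C}, so B → C cannot be enforced without a join — not preserved.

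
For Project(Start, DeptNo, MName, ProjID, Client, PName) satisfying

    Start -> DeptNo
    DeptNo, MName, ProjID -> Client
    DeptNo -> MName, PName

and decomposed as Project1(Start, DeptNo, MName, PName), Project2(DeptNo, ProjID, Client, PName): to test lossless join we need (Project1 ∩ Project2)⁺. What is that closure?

Project1 ∩ Project2 = {DeptNo, PName}.
DeptNo → MName, PName applies, adding MName
Closure: {DeptNo, MName, PName}.

DeptNo, MName, PName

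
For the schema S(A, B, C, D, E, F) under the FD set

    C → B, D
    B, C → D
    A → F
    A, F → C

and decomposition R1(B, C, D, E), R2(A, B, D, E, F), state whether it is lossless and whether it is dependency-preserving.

Lossless test: (B, D, E)⁺ = {B, D, E}, which is a superkey of neither fragment — lossy.
Dependency preservation: the restricted closure of {A, F} across the fragments never reaches {C}, so A, F → C cannot be enforced without a join — not preserved.

lossy and not dependency-preserving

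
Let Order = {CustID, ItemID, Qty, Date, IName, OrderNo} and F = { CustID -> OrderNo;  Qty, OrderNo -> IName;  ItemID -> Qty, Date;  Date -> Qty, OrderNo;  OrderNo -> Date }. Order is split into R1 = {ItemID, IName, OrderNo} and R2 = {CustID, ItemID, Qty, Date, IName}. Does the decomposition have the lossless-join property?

Common attributes: R1 ∩ R2 = {ItemID, IName}.
Closure of {ItemID, IName}: ItemID → Qty, Date applies, adding Qty, Date; Date → Qty, OrderNo applies, adding OrderNo. So (ItemID, IName)⁺ = {ItemID, Qty, Date, IName, OrderNo}.
This closure contains every attribute of R1, so R1 ∩ R2 → R1. The join is lossless.

Yes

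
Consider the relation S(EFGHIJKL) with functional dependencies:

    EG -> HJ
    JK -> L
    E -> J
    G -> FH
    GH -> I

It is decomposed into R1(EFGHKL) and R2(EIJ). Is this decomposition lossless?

No

Common attributes: R1 ∩ R2 = {E}.
Closure of {E}: E → J applies, adding J. So (E)⁺ = {EJ}.
The closure contains neither all of R1 = {EFGHKL} nor all of R2 = {EIJ}, so the common attributes are not a superkey of either fragment. The join is lossy.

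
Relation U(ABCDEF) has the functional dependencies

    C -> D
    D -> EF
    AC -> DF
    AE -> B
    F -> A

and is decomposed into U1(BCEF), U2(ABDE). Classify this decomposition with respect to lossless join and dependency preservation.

lossy and not dependency-preserving

Lossless test: (BE)⁺ = {BE}, which is a superkey of neither fragment — lossy.
Dependency preservation: the restricted closure of {C} across the fragments never reaches {D}, so C → D cannot be enforced without a join — not preserved.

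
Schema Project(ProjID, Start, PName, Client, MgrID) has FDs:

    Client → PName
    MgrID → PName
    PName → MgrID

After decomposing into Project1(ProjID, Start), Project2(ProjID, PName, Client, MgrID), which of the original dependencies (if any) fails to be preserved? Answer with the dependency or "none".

Client → PName lies within Project2.
MgrID → PName lies within Project2.
PName → MgrID lies within Project2.
Every dependency is enforceable on the fragments, so the decomposition is dependency-preserving.

none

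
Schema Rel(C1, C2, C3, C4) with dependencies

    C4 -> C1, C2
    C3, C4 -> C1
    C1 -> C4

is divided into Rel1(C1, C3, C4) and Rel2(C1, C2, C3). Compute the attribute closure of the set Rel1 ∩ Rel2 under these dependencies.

C1, C2, C3, C4

Rel1 ∩ Rel2 = {C1, C3}.
C1 → C4 applies, adding C4
C4 → C1, C2 applies, adding C2
Closure: {C1, C2, C3, C4}.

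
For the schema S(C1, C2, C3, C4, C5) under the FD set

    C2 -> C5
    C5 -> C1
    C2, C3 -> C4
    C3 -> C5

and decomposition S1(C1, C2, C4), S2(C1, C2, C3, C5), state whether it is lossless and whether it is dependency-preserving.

Lossless test: (C1, C2)⁺ = {C1, C2, C5}, which is a superkey of neither fragment — lossy.
Dependency preservation: the restricted closure of {C2, C3} across the fragments never reaches {C4}, so C2, C3 → C4 cannot be enforced without a join — not preserved.

lossy and not dependency-preserving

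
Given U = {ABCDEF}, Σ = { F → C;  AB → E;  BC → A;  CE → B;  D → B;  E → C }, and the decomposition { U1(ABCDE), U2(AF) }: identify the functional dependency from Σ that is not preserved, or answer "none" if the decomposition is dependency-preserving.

Check F → C: no single fragment contains all of {CF}, and the restricted closure of {F} across the fragments never reaches {C}.
AB → E is preserved.
BC → A is preserved.
CE → B is preserved.
D → B is preserved.
E → C is preserved.

F → C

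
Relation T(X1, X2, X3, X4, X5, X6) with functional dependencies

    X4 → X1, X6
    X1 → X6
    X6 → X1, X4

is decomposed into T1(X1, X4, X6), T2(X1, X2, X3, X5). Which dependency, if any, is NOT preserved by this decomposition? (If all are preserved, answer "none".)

none

X4 → X1, X6 lies within T1.
X1 → X6 lies within T1.
X6 → X1, X4 lies within T1.
Every dependency is enforceable on the fragments, so the decomposition is dependency-preserving.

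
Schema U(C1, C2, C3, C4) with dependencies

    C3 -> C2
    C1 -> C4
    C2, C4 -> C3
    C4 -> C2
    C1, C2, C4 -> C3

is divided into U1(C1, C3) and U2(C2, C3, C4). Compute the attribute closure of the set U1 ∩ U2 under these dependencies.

U1 ∩ U2 = {C3}.
C3 → C2 applies, adding C2
Closure: {C2, C3}.

C2, C3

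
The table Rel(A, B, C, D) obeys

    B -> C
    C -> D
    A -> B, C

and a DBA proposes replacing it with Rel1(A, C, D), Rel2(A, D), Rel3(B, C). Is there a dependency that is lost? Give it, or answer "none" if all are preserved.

A -> B, C

Check A → B, C: no single fragment contains all of {A, B, C}, and the restricted closure of {A} across the fragments never reaches {B, C}.
B → C is preserved.
C → D is preserved.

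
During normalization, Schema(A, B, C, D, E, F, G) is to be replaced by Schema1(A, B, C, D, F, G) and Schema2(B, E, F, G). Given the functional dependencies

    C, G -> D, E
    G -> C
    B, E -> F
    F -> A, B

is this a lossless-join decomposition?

Common attributes: Schema1 ∩ Schema2 = {B, F, G}.
Closure of {B, F, G}: G → C applies, adding C; F → A, B applies, adding A; C, G → D, E applies, adding D, E. So (B, F, G)⁺ = {A, B, C, D, E, F, G}.
This closure contains every attribute of Schema1, so Schema1 ∩ Schema2 → Schema1. The join is lossless.

Yes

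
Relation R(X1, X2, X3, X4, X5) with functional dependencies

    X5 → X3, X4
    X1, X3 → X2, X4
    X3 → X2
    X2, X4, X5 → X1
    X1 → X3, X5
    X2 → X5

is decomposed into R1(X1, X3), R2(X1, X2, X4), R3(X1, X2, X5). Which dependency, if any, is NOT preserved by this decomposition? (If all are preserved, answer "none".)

none

X5 → X3, X4: restricted closure across fragments reaches X3, X4.
X1, X3 → X2, X4: restricted closure across fragments reaches X2, X4.
X3 → X2: restricted closure across fragments reaches X2.
X2, X4, X5 → X1: restricted closure across fragments reaches X1.
X1 → X3, X5: restricted closure across fragments reaches X3, X5.
X2 → X5 lies within R3.
Every dependency is enforceable on the fragments, so the decomposition is dependency-preserving.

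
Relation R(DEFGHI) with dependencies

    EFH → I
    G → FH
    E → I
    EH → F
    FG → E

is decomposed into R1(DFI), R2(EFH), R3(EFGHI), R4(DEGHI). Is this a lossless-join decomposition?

Yes

Chase test. Columns are DEFGHI; row i has aⱼ where attribute j ∈ Ri, else bᵢⱼ.
Initial tableau (one row per fragment):
  row 1: a1 b12 a3 b14 b15 a6
  row 2: b21 a2 a3 b24 a5 b26
  row 3: b31 a2 a3 a4 a5 a6
  row 4: a1 a2 b43 a4 a5 a6
Rows 2 and 3 agree on EFH; apply EFH→I and equate their I entries.
Rows 3 and 4 agree on G; apply G→FH and equate their FH entries.
Row 4 is now all distinguished symbols — the join is lossless.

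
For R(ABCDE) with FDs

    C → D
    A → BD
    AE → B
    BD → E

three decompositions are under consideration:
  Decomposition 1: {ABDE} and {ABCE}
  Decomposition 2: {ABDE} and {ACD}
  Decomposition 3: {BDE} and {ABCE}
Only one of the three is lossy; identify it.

Decomposition 1: common = {ABE}, closure = {ABDE} → lossless.
Decomposition 2: common = {AD}, closure = {ABDE} → lossless.
Decomposition 3: common = {BE}, closure = {BE} → lossy.

Decomposition 3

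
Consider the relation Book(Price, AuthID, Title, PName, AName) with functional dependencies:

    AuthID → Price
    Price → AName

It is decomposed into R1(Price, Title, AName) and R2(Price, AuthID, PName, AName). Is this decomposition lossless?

Common attributes: R1 ∩ R2 = {Price, AName}.
No dependency enlarges {Price, AName}, so (Price, AName)⁺ = {Price, AName}.
The closure contains neither all of R1 = {Price, Title, AName} nor all of R2 = {Price, AuthID, PName, AName}, so the common attributes are not a superkey of either fragment. The join is lossy.

No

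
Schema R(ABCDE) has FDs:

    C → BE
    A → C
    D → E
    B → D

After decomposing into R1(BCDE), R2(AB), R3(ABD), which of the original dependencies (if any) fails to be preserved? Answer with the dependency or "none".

A → C

Check A → C: no single fragment contains all of {AC}, and the restricted closure of {A} across the fragments never reaches {C}.
C → BE is preserved.
D → E is preserved.
B → D is preserved.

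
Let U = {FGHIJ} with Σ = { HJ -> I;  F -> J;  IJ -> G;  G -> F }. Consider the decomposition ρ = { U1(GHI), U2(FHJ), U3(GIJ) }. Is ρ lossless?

Yes

Chase test. Columns are FGHIJ; row i has aⱼ where attribute j ∈ Ui, else bᵢⱼ.
Initial tableau (one row per fragment):
  row 1: b11 a2 a3 a4 b15
  row 2: a1 b22 a3 b24 a5
  row 3: b31 a2 b33 a4 a5
Rows 1 and 3 agree on G; apply G→F and equate their F entries.
Rows 1 and 3 agree on F; apply F→J and equate their J entries.
Rows 1 and 2 agree on HJ; apply HJ→I and equate their I entries.
Rows 1 and 2 agree on IJ; apply IJ→G and equate their G entries.
Rows 1 and 2 agree on G; apply G→F and equate their F entries.
Row 1 is now all distinguished symbols — the join is lossless.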